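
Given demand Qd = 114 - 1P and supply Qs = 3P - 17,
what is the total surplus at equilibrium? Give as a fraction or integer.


Find equilibrium: 114 - 1P = 3P - 17
114 + 17 = 4P
P* = 131/4 = 131/4
Q* = 3*131/4 - 17 = 325/4
Inverse demand: P = 114 - Q/1, so P_max = 114
Inverse supply: P = 17/3 + Q/3, so P_min = 17/3
CS = (1/2) * 325/4 * (114 - 131/4) = 105625/32
PS = (1/2) * 325/4 * (131/4 - 17/3) = 105625/96
TS = CS + PS = 105625/32 + 105625/96 = 105625/24

105625/24


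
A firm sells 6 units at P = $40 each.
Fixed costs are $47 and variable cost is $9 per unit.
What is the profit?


Total Revenue = P * Q = 40 * 6 = $240
Total Cost = FC + VC*Q = 47 + 9*6 = $101
Profit = TR - TC = 240 - 101 = $139

$139


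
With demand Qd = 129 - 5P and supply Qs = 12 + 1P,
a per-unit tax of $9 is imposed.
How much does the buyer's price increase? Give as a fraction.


With a per-unit tax, the buyer's price increase depends on relative slopes.
Supply slope: d = 1, Demand slope: b = 5
Buyer's price increase = d * tax / (b + d)
= 1 * 9 / (5 + 1)
= 9 / 6 = 3/2

3/2


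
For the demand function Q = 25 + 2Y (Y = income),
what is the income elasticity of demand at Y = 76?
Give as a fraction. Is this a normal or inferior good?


dQ/dY = 2
At Y = 76: Q = 25 + 2*76 = 177
Ey = (dQ/dY)(Y/Q) = 2 * 76 / 177 = 152/177
Since Ey > 0, this is a normal good.

152/177 (normal good)


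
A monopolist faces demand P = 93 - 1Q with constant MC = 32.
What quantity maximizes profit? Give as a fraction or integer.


TR = P*Q = (93 - 1Q)Q = 93Q - 1Q^2
MR = dTR/dQ = 93 - 2Q
Set MR = MC:
93 - 2Q = 32
61 = 2Q
Q* = 61/2 = 61/2

61/2


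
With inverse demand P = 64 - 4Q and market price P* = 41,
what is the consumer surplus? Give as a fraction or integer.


Maximum willingness to pay (at Q=0): P_max = 64
Quantity demanded at P* = 41:
Q* = (64 - 41)/4 = 23/4
CS = (1/2) * Q* * (P_max - P*)
CS = (1/2) * 23/4 * (64 - 41)
CS = (1/2) * 23/4 * 23 = 529/8

529/8


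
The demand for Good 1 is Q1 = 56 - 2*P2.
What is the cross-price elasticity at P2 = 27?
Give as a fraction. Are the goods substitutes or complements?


dQ1/dP2 = -2
At P2 = 27: Q1 = 56 - 2*27 = 2
Exy = (dQ1/dP2)(P2/Q1) = -2 * 27 / 2 = -27
Since Exy < 0, the goods are complements.

-27 (complements)


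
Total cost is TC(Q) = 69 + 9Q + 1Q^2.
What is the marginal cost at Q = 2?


MC = dTC/dQ = 9 + 2*1*Q
At Q = 2:
MC = 9 + 2*2
MC = 9 + 4 = 13

13


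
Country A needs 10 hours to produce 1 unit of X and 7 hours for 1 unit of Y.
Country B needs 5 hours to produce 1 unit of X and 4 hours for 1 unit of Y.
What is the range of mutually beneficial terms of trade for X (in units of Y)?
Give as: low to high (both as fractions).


Opportunity cost of X for Country A = hours_X / hours_Y = 10/7 = 10/7 units of Y
Opportunity cost of X for Country B = hours_X / hours_Y = 5/4 = 5/4 units of Y
Terms of trade must be between the two opportunity costs.
Range: 5/4 to 10/7

5/4 to 10/7


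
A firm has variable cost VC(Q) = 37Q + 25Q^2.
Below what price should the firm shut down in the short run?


AVC(Q) = VC(Q)/Q = 37 + 25Q
AVC is increasing in Q, so minimum AVC is at Q -> 0+.
Min AVC = 37
The firm should shut down if P < 37.

37


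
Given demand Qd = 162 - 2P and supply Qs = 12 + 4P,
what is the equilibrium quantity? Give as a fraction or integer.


First find equilibrium price:
162 - 2P = 12 + 4P
P* = 150/6 = 25
Then substitute into demand:
Q* = 162 - 2 * 25 = 112

112


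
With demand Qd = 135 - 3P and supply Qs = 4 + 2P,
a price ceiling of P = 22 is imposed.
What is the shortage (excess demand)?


At P = 22:
Qd = 135 - 3*22 = 69
Qs = 4 + 2*22 = 48
Shortage = Qd - Qs = 69 - 48 = 21

21


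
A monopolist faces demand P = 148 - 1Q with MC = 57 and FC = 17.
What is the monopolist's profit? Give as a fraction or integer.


MR = MC: 148 - 2Q = 57
Q* = 91/2
P* = 148 - 1*91/2 = 205/2
Profit = (P* - MC)*Q* - FC
= (205/2 - 57)*91/2 - 17
= 91/2*91/2 - 17
= 8281/4 - 17 = 8213/4

8213/4


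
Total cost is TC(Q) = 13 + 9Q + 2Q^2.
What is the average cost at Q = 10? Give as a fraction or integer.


TC(10) = 13 + 9*10 + 2*10^2
TC(10) = 13 + 90 + 200 = 303
AC = TC/Q = 303/10 = 303/10

303/10


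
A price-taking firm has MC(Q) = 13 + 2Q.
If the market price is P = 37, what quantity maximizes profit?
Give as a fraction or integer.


In perfect competition, profit is maximized where P = MC.
37 = 13 + 2Q
24 = 2Q
Q* = 24/2 = 12

12


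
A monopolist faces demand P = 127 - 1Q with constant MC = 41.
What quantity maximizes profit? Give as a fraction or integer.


TR = P*Q = (127 - 1Q)Q = 127Q - 1Q^2
MR = dTR/dQ = 127 - 2Q
Set MR = MC:
127 - 2Q = 41
86 = 2Q
Q* = 86/2 = 43

43


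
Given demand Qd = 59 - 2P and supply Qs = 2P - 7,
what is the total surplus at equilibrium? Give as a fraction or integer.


Find equilibrium: 59 - 2P = 2P - 7
59 + 7 = 4P
P* = 66/4 = 33/2
Q* = 2*33/2 - 7 = 26
Inverse demand: P = 59/2 - Q/2, so P_max = 59/2
Inverse supply: P = 7/2 + Q/2, so P_min = 7/2
CS = (1/2) * 26 * (59/2 - 33/2) = 169
PS = (1/2) * 26 * (33/2 - 7/2) = 169
TS = CS + PS = 169 + 169 = 338

338


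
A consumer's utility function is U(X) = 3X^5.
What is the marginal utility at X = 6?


MU = dU/dX = 3*5*X^(5-1)
MU = 15*X^4
At X = 6:
MU = 15 * 6^4
MU = 15 * 1296 = 19440

19440


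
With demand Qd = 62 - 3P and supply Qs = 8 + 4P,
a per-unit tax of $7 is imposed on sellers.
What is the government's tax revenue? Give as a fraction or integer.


With tax on sellers, new supply: Qs' = 8 + 4(P - 7)
= 4P - 20
New equilibrium quantity:
Q_new = 188/7
Tax revenue = tax * Q_new = 7 * 188/7 = 188

188


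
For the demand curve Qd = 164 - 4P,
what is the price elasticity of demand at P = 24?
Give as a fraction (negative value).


dQ/dP = -4
At P = 24: Q = 164 - 4*24 = 68
E = (dQ/dP)(P/Q) = (-4)(24/68) = -24/17

-24/17


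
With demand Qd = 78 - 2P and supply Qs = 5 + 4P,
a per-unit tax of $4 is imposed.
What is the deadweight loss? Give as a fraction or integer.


Pre-tax equilibrium quantity: Q* = 161/3
Post-tax equilibrium quantity: Q_tax = 145/3
Reduction in quantity: Q* - Q_tax = 16/3
DWL = (1/2) * tax * (Q* - Q_tax)
DWL = (1/2) * 4 * 16/3 = 32/3

32/3


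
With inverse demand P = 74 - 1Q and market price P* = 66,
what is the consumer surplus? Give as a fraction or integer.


Maximum willingness to pay (at Q=0): P_max = 74
Quantity demanded at P* = 66:
Q* = (74 - 66)/1 = 8
CS = (1/2) * Q* * (P_max - P*)
CS = (1/2) * 8 * (74 - 66)
CS = (1/2) * 8 * 8 = 32

32


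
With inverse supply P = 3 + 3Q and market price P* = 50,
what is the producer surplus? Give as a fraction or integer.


Minimum supply price (at Q=0): P_min = 3
Quantity supplied at P* = 50:
Q* = (50 - 3)/3 = 47/3
PS = (1/2) * Q* * (P* - P_min)
PS = (1/2) * 47/3 * (50 - 3)
PS = (1/2) * 47/3 * 47 = 2209/6

2209/6


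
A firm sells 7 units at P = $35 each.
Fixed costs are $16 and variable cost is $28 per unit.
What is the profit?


Total Revenue = P * Q = 35 * 7 = $245
Total Cost = FC + VC*Q = 16 + 28*7 = $212
Profit = TR - TC = 245 - 212 = $33

$33


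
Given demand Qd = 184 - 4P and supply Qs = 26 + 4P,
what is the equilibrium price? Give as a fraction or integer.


At equilibrium, Qd = Qs.
184 - 4P = 26 + 4P
184 - 26 = 4P + 4P
158 = 8P
P* = 158/8 = 79/4

79/4


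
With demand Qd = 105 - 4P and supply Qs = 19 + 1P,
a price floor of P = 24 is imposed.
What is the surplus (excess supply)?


At P = 24:
Qd = 105 - 4*24 = 9
Qs = 19 + 1*24 = 43
Surplus = Qs - Qd = 43 - 9 = 34

34


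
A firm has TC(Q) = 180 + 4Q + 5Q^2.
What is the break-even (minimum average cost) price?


AC(Q) = 180/Q + 4 + 5Q
To minimize: dAC/dQ = -180/Q^2 + 5 = 0
Q^2 = 180/5 = 36
Q* = 6
Min AC = 180/6 + 4 + 5*6
Min AC = 30 + 4 + 30 = 64

64


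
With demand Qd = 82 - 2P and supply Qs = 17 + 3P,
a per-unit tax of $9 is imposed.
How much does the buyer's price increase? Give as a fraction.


With a per-unit tax, the buyer's price increase depends on relative slopes.
Supply slope: d = 3, Demand slope: b = 2
Buyer's price increase = d * tax / (b + d)
= 3 * 9 / (2 + 3)
= 27 / 5 = 27/5

27/5


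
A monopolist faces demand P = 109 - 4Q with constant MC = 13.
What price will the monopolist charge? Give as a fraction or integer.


MR = 109 - 8Q
Set MR = MC: 109 - 8Q = 13
Q* = 12
Substitute into demand:
P* = 109 - 4*12 = 61

61


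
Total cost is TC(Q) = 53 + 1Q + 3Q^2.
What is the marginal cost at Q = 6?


MC = dTC/dQ = 1 + 2*3*Q
At Q = 6:
MC = 1 + 6*6
MC = 1 + 36 = 37

37


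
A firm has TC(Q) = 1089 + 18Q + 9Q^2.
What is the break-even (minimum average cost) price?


AC(Q) = 1089/Q + 18 + 9Q
To minimize: dAC/dQ = -1089/Q^2 + 9 = 0
Q^2 = 1089/9 = 121
Q* = 11
Min AC = 1089/11 + 18 + 9*11
Min AC = 99 + 18 + 99 = 216

216


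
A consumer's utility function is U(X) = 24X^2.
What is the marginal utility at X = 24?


MU = dU/dX = 24*2*X^(2-1)
MU = 48*X^1
At X = 24:
MU = 48 * 24^1
MU = 48 * 24 = 1152

1152


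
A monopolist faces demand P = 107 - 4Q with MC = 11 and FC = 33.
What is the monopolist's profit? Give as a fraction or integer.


MR = MC: 107 - 8Q = 11
Q* = 12
P* = 107 - 4*12 = 59
Profit = (P* - MC)*Q* - FC
= (59 - 11)*12 - 33
= 48*12 - 33
= 576 - 33 = 543

543


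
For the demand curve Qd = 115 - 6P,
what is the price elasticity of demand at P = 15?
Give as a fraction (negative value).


dQ/dP = -6
At P = 15: Q = 115 - 6*15 = 25
E = (dQ/dP)(P/Q) = (-6)(15/25) = -18/5

-18/5


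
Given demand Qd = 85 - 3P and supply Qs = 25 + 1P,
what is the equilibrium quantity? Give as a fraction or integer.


First find equilibrium price:
85 - 3P = 25 + 1P
P* = 60/4 = 15
Then substitute into demand:
Q* = 85 - 3 * 15 = 40

40


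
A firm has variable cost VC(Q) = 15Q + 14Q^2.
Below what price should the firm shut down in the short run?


AVC(Q) = VC(Q)/Q = 15 + 14Q
AVC is increasing in Q, so minimum AVC is at Q -> 0+.
Min AVC = 15
The firm should shut down if P < 15.

15


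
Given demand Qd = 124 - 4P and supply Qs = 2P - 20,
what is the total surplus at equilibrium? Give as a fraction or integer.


Find equilibrium: 124 - 4P = 2P - 20
124 + 20 = 6P
P* = 144/6 = 24
Q* = 2*24 - 20 = 28
Inverse demand: P = 31 - Q/4, so P_max = 31
Inverse supply: P = 10 + Q/2, so P_min = 10
CS = (1/2) * 28 * (31 - 24) = 98
PS = (1/2) * 28 * (24 - 10) = 196
TS = CS + PS = 98 + 196 = 294

294


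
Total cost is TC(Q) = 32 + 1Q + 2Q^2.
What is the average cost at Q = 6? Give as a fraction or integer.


TC(6) = 32 + 1*6 + 2*6^2
TC(6) = 32 + 6 + 72 = 110
AC = TC/Q = 110/6 = 55/3

55/3


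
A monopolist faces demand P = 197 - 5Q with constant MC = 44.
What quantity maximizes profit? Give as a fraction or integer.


TR = P*Q = (197 - 5Q)Q = 197Q - 5Q^2
MR = dTR/dQ = 197 - 10Q
Set MR = MC:
197 - 10Q = 44
153 = 10Q
Q* = 153/10 = 153/10

153/10


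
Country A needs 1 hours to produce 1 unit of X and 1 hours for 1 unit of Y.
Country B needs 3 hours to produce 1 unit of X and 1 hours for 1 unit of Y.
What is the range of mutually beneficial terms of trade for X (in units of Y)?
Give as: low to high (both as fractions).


Opportunity cost of X for Country A = hours_X / hours_Y = 1/1 = 1 units of Y
Opportunity cost of X for Country B = hours_X / hours_Y = 3/1 = 3 units of Y
Terms of trade must be between the two opportunity costs.
Range: 1 to 3

1 to 3


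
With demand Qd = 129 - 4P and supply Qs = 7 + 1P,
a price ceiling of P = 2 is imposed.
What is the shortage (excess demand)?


At P = 2:
Qd = 129 - 4*2 = 121
Qs = 7 + 1*2 = 9
Shortage = Qd - Qs = 121 - 9 = 112

112


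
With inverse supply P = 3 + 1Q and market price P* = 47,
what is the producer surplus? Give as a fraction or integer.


Minimum supply price (at Q=0): P_min = 3
Quantity supplied at P* = 47:
Q* = (47 - 3)/1 = 44
PS = (1/2) * Q* * (P* - P_min)
PS = (1/2) * 44 * (47 - 3)
PS = (1/2) * 44 * 44 = 968

968


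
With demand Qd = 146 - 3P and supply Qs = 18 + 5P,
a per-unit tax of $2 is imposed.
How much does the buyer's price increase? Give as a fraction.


With a per-unit tax, the buyer's price increase depends on relative slopes.
Supply slope: d = 5, Demand slope: b = 3
Buyer's price increase = d * tax / (b + d)
= 5 * 2 / (3 + 5)
= 10 / 8 = 5/4

5/4


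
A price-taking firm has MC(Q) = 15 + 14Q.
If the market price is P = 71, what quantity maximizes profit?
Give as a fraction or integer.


In perfect competition, profit is maximized where P = MC.
71 = 15 + 14Q
56 = 14Q
Q* = 56/14 = 4

4


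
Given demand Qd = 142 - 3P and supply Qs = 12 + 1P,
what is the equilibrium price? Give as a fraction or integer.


At equilibrium, Qd = Qs.
142 - 3P = 12 + 1P
142 - 12 = 3P + 1P
130 = 4P
P* = 130/4 = 65/2

65/2


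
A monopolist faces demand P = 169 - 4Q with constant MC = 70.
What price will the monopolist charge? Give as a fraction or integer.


MR = 169 - 8Q
Set MR = MC: 169 - 8Q = 70
Q* = 99/8
Substitute into demand:
P* = 169 - 4*99/8 = 239/2

239/2


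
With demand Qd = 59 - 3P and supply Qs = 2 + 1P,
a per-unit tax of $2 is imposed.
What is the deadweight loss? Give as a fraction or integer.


Pre-tax equilibrium quantity: Q* = 65/4
Post-tax equilibrium quantity: Q_tax = 59/4
Reduction in quantity: Q* - Q_tax = 3/2
DWL = (1/2) * tax * (Q* - Q_tax)
DWL = (1/2) * 2 * 3/2 = 3/2

3/2


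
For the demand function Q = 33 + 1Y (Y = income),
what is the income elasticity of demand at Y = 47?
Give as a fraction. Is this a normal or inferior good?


dQ/dY = 1
At Y = 47: Q = 33 + 1*47 = 80
Ey = (dQ/dY)(Y/Q) = 1 * 47 / 80 = 47/80
Since Ey > 0, this is a normal good.

47/80 (normal good)


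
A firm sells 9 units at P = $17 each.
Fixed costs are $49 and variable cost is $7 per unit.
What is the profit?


Total Revenue = P * Q = 17 * 9 = $153
Total Cost = FC + VC*Q = 49 + 7*9 = $112
Profit = TR - TC = 153 - 112 = $41

$41


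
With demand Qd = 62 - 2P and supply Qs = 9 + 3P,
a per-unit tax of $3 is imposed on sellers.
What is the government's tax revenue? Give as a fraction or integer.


With tax on sellers, new supply: Qs' = 9 + 3(P - 3)
= 0 + 3P
New equilibrium quantity:
Q_new = 186/5
Tax revenue = tax * Q_new = 3 * 186/5 = 558/5

558/5


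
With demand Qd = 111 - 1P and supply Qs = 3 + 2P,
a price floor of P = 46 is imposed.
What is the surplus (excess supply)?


At P = 46:
Qd = 111 - 1*46 = 65
Qs = 3 + 2*46 = 95
Surplus = Qs - Qd = 95 - 65 = 30

30


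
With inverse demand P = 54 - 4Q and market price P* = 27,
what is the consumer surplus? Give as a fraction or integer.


Maximum willingness to pay (at Q=0): P_max = 54
Quantity demanded at P* = 27:
Q* = (54 - 27)/4 = 27/4
CS = (1/2) * Q* * (P_max - P*)
CS = (1/2) * 27/4 * (54 - 27)
CS = (1/2) * 27/4 * 27 = 729/8

729/8


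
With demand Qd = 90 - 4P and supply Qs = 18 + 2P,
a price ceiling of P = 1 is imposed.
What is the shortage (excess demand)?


At P = 1:
Qd = 90 - 4*1 = 86
Qs = 18 + 2*1 = 20
Shortage = Qd - Qs = 86 - 20 = 66

66


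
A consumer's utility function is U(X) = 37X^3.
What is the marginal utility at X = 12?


MU = dU/dX = 37*3*X^(3-1)
MU = 111*X^2
At X = 12:
MU = 111 * 12^2
MU = 111 * 144 = 15984

15984


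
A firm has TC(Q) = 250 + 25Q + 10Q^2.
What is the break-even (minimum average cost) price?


AC(Q) = 250/Q + 25 + 10Q
To minimize: dAC/dQ = -250/Q^2 + 10 = 0
Q^2 = 250/10 = 25
Q* = 5
Min AC = 250/5 + 25 + 10*5
Min AC = 50 + 25 + 50 = 125

125


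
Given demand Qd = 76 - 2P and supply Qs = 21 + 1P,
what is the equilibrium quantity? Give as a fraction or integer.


First find equilibrium price:
76 - 2P = 21 + 1P
P* = 55/3 = 55/3
Then substitute into demand:
Q* = 76 - 2 * 55/3 = 118/3

118/3


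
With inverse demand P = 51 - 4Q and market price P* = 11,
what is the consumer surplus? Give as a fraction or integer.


Maximum willingness to pay (at Q=0): P_max = 51
Quantity demanded at P* = 11:
Q* = (51 - 11)/4 = 10
CS = (1/2) * Q* * (P_max - P*)
CS = (1/2) * 10 * (51 - 11)
CS = (1/2) * 10 * 40 = 200

200


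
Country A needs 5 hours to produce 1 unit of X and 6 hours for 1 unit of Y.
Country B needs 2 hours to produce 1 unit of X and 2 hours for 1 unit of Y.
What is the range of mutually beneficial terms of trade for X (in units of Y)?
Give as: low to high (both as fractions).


Opportunity cost of X for Country A = hours_X / hours_Y = 5/6 = 5/6 units of Y
Opportunity cost of X for Country B = hours_X / hours_Y = 2/2 = 1 units of Y
Terms of trade must be between the two opportunity costs.
Range: 5/6 to 1

5/6 to 1


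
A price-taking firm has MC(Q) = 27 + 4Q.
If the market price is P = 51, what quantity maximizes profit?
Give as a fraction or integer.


In perfect competition, profit is maximized where P = MC.
51 = 27 + 4Q
24 = 4Q
Q* = 24/4 = 6

6


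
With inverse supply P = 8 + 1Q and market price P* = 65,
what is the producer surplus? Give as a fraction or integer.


Minimum supply price (at Q=0): P_min = 8
Quantity supplied at P* = 65:
Q* = (65 - 8)/1 = 57
PS = (1/2) * Q* * (P* - P_min)
PS = (1/2) * 57 * (65 - 8)
PS = (1/2) * 57 * 57 = 3249/2

3249/2


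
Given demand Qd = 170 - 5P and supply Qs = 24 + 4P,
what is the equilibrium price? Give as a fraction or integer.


At equilibrium, Qd = Qs.
170 - 5P = 24 + 4P
170 - 24 = 5P + 4P
146 = 9P
P* = 146/9 = 146/9

146/9


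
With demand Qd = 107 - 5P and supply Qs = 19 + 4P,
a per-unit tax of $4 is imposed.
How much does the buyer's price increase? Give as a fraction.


With a per-unit tax, the buyer's price increase depends on relative slopes.
Supply slope: d = 4, Demand slope: b = 5
Buyer's price increase = d * tax / (b + d)
= 4 * 4 / (5 + 4)
= 16 / 9 = 16/9

16/9


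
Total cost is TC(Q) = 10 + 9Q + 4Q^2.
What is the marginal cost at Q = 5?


MC = dTC/dQ = 9 + 2*4*Q
At Q = 5:
MC = 9 + 8*5
MC = 9 + 40 = 49

49


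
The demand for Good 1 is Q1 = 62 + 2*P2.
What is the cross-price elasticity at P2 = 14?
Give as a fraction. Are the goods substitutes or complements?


dQ1/dP2 = 2
At P2 = 14: Q1 = 62 + 2*14 = 90
Exy = (dQ1/dP2)(P2/Q1) = 2 * 14 / 90 = 14/45
Since Exy > 0, the goods are substitutes.

14/45 (substitutes)


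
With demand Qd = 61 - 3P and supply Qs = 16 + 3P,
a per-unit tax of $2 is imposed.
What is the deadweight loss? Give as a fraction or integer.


Pre-tax equilibrium quantity: Q* = 77/2
Post-tax equilibrium quantity: Q_tax = 71/2
Reduction in quantity: Q* - Q_tax = 3
DWL = (1/2) * tax * (Q* - Q_tax)
DWL = (1/2) * 2 * 3 = 3

3


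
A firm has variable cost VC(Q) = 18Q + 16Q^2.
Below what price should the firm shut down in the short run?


AVC(Q) = VC(Q)/Q = 18 + 16Q
AVC is increasing in Q, so minimum AVC is at Q -> 0+.
Min AVC = 18
The firm should shut down if P < 18.

18


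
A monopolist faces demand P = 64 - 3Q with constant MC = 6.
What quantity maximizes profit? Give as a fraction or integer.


TR = P*Q = (64 - 3Q)Q = 64Q - 3Q^2
MR = dTR/dQ = 64 - 6Q
Set MR = MC:
64 - 6Q = 6
58 = 6Q
Q* = 58/6 = 29/3

29/3


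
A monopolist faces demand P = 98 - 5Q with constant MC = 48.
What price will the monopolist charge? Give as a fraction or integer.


MR = 98 - 10Q
Set MR = MC: 98 - 10Q = 48
Q* = 5
Substitute into demand:
P* = 98 - 5*5 = 73

73


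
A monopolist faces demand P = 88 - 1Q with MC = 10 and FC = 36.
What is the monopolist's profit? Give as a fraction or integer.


MR = MC: 88 - 2Q = 10
Q* = 39
P* = 88 - 1*39 = 49
Profit = (P* - MC)*Q* - FC
= (49 - 10)*39 - 36
= 39*39 - 36
= 1521 - 36 = 1485

1485


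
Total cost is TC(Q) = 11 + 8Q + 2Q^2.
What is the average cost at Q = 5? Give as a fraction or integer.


TC(5) = 11 + 8*5 + 2*5^2
TC(5) = 11 + 40 + 50 = 101
AC = TC/Q = 101/5 = 101/5

101/5


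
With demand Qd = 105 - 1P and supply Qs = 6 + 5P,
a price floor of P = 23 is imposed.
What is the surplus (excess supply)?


At P = 23:
Qd = 105 - 1*23 = 82
Qs = 6 + 5*23 = 121
Surplus = Qs - Qd = 121 - 82 = 39

39


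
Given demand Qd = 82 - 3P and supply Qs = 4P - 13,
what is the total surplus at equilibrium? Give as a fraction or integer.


Find equilibrium: 82 - 3P = 4P - 13
82 + 13 = 7P
P* = 95/7 = 95/7
Q* = 4*95/7 - 13 = 289/7
Inverse demand: P = 82/3 - Q/3, so P_max = 82/3
Inverse supply: P = 13/4 + Q/4, so P_min = 13/4
CS = (1/2) * 289/7 * (82/3 - 95/7) = 83521/294
PS = (1/2) * 289/7 * (95/7 - 13/4) = 83521/392
TS = CS + PS = 83521/294 + 83521/392 = 83521/168

83521/168


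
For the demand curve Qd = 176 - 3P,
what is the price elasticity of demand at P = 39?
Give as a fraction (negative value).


dQ/dP = -3
At P = 39: Q = 176 - 3*39 = 59
E = (dQ/dP)(P/Q) = (-3)(39/59) = -117/59

-117/59


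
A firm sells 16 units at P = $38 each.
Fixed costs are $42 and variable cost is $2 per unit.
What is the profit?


Total Revenue = P * Q = 38 * 16 = $608
Total Cost = FC + VC*Q = 42 + 2*16 = $74
Profit = TR - TC = 608 - 74 = $534

$534


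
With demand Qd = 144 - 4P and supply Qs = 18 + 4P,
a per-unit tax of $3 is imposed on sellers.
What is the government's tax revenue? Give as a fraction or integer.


With tax on sellers, new supply: Qs' = 18 + 4(P - 3)
= 6 + 4P
New equilibrium quantity:
Q_new = 75
Tax revenue = tax * Q_new = 3 * 75 = 225

225


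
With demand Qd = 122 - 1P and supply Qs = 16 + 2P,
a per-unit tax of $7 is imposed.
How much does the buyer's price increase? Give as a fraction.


With a per-unit tax, the buyer's price increase depends on relative slopes.
Supply slope: d = 2, Demand slope: b = 1
Buyer's price increase = d * tax / (b + d)
= 2 * 7 / (1 + 2)
= 14 / 3 = 14/3

14/3


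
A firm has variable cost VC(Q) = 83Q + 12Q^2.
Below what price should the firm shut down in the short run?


AVC(Q) = VC(Q)/Q = 83 + 12Q
AVC is increasing in Q, so minimum AVC is at Q -> 0+.
Min AVC = 83
The firm should shut down if P < 83.

83


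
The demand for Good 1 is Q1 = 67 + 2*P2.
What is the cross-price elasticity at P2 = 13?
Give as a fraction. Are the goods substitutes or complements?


dQ1/dP2 = 2
At P2 = 13: Q1 = 67 + 2*13 = 93
Exy = (dQ1/dP2)(P2/Q1) = 2 * 13 / 93 = 26/93
Since Exy > 0, the goods are substitutes.

26/93 (substitutes)


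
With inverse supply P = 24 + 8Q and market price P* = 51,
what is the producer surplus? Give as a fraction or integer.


Minimum supply price (at Q=0): P_min = 24
Quantity supplied at P* = 51:
Q* = (51 - 24)/8 = 27/8
PS = (1/2) * Q* * (P* - P_min)
PS = (1/2) * 27/8 * (51 - 24)
PS = (1/2) * 27/8 * 27 = 729/16

729/16


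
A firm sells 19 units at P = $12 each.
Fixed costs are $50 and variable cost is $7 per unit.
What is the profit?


Total Revenue = P * Q = 12 * 19 = $228
Total Cost = FC + VC*Q = 50 + 7*19 = $183
Profit = TR - TC = 228 - 183 = $45

$45


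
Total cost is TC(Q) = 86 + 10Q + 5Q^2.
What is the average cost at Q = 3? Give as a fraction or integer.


TC(3) = 86 + 10*3 + 5*3^2
TC(3) = 86 + 30 + 45 = 161
AC = TC/Q = 161/3 = 161/3

161/3


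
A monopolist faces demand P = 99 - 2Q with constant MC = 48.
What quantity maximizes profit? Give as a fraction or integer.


TR = P*Q = (99 - 2Q)Q = 99Q - 2Q^2
MR = dTR/dQ = 99 - 4Q
Set MR = MC:
99 - 4Q = 48
51 = 4Q
Q* = 51/4 = 51/4

51/4


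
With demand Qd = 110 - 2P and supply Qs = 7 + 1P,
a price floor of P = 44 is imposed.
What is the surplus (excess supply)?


At P = 44:
Qd = 110 - 2*44 = 22
Qs = 7 + 1*44 = 51
Surplus = Qs - Qd = 51 - 22 = 29

29


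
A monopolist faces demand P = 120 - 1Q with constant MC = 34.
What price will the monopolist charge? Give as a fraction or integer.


MR = 120 - 2Q
Set MR = MC: 120 - 2Q = 34
Q* = 43
Substitute into demand:
P* = 120 - 1*43 = 77

77


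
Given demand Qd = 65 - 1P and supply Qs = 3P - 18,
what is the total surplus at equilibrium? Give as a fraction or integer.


Find equilibrium: 65 - 1P = 3P - 18
65 + 18 = 4P
P* = 83/4 = 83/4
Q* = 3*83/4 - 18 = 177/4
Inverse demand: P = 65 - Q/1, so P_max = 65
Inverse supply: P = 6 + Q/3, so P_min = 6
CS = (1/2) * 177/4 * (65 - 83/4) = 31329/32
PS = (1/2) * 177/4 * (83/4 - 6) = 10443/32
TS = CS + PS = 31329/32 + 10443/32 = 10443/8

10443/8


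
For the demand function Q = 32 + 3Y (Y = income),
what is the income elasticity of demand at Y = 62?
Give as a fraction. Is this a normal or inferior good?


dQ/dY = 3
At Y = 62: Q = 32 + 3*62 = 218
Ey = (dQ/dY)(Y/Q) = 3 * 62 / 218 = 93/109
Since Ey > 0, this is a normal good.

93/109 (normal good)


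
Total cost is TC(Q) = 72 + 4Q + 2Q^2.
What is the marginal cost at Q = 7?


MC = dTC/dQ = 4 + 2*2*Q
At Q = 7:
MC = 4 + 4*7
MC = 4 + 28 = 32

32


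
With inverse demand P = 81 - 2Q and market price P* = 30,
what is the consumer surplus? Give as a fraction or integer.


Maximum willingness to pay (at Q=0): P_max = 81
Quantity demanded at P* = 30:
Q* = (81 - 30)/2 = 51/2
CS = (1/2) * Q* * (P_max - P*)
CS = (1/2) * 51/2 * (81 - 30)
CS = (1/2) * 51/2 * 51 = 2601/4

2601/4


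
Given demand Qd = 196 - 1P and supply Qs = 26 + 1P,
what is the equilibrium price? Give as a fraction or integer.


At equilibrium, Qd = Qs.
196 - 1P = 26 + 1P
196 - 26 = 1P + 1P
170 = 2P
P* = 170/2 = 85

85


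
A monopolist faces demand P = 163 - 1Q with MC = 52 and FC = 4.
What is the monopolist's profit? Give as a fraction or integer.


MR = MC: 163 - 2Q = 52
Q* = 111/2
P* = 163 - 1*111/2 = 215/2
Profit = (P* - MC)*Q* - FC
= (215/2 - 52)*111/2 - 4
= 111/2*111/2 - 4
= 12321/4 - 4 = 12305/4

12305/4


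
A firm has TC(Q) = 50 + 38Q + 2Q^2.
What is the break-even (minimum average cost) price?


AC(Q) = 50/Q + 38 + 2Q
To minimize: dAC/dQ = -50/Q^2 + 2 = 0
Q^2 = 50/2 = 25
Q* = 5
Min AC = 50/5 + 38 + 2*5
Min AC = 10 + 38 + 10 = 58

58


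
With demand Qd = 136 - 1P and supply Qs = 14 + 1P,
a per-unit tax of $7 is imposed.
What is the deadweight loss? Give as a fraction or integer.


Pre-tax equilibrium quantity: Q* = 75
Post-tax equilibrium quantity: Q_tax = 143/2
Reduction in quantity: Q* - Q_tax = 7/2
DWL = (1/2) * tax * (Q* - Q_tax)
DWL = (1/2) * 7 * 7/2 = 49/4

49/4


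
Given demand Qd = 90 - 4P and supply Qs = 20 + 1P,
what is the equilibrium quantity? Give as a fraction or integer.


First find equilibrium price:
90 - 4P = 20 + 1P
P* = 70/5 = 14
Then substitute into demand:
Q* = 90 - 4 * 14 = 34

34


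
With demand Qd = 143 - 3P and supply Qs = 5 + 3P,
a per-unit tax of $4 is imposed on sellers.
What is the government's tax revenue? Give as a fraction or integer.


With tax on sellers, new supply: Qs' = 5 + 3(P - 4)
= 3P - 7
New equilibrium quantity:
Q_new = 68
Tax revenue = tax * Q_new = 4 * 68 = 272

272


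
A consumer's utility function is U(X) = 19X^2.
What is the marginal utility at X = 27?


MU = dU/dX = 19*2*X^(2-1)
MU = 38*X^1
At X = 27:
MU = 38 * 27^1
MU = 38 * 27 = 1026

1026


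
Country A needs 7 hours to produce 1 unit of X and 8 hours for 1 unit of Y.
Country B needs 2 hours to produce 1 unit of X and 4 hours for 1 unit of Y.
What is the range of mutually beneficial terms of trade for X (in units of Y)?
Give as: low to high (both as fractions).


Opportunity cost of X for Country A = hours_X / hours_Y = 7/8 = 7/8 units of Y
Opportunity cost of X for Country B = hours_X / hours_Y = 2/4 = 1/2 units of Y
Terms of trade must be between the two opportunity costs.
Range: 1/2 to 7/8

1/2 to 7/8


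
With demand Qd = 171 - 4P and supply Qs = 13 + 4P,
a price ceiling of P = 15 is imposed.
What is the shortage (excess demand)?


At P = 15:
Qd = 171 - 4*15 = 111
Qs = 13 + 4*15 = 73
Shortage = Qd - Qs = 111 - 73 = 38

38


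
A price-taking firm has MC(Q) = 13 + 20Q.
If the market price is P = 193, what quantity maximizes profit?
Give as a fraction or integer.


In perfect competition, profit is maximized where P = MC.
193 = 13 + 20Q
180 = 20Q
Q* = 180/20 = 9

9


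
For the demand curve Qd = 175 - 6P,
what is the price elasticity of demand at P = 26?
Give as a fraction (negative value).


dQ/dP = -6
At P = 26: Q = 175 - 6*26 = 19
E = (dQ/dP)(P/Q) = (-6)(26/19) = -156/19

-156/19


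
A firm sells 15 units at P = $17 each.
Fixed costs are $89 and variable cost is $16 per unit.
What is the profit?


Total Revenue = P * Q = 17 * 15 = $255
Total Cost = FC + VC*Q = 89 + 16*15 = $329
Profit = TR - TC = 255 - 329 = $-74

$-74


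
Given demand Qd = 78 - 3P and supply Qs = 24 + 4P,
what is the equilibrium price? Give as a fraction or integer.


At equilibrium, Qd = Qs.
78 - 3P = 24 + 4P
78 - 24 = 3P + 4P
54 = 7P
P* = 54/7 = 54/7

54/7


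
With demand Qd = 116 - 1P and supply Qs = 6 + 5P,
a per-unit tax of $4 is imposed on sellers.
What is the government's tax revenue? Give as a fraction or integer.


With tax on sellers, new supply: Qs' = 6 + 5(P - 4)
= 5P - 14
New equilibrium quantity:
Q_new = 283/3
Tax revenue = tax * Q_new = 4 * 283/3 = 1132/3

1132/3


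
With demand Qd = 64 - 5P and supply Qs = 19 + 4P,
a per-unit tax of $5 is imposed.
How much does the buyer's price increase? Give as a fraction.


With a per-unit tax, the buyer's price increase depends on relative slopes.
Supply slope: d = 4, Demand slope: b = 5
Buyer's price increase = d * tax / (b + d)
= 4 * 5 / (5 + 4)
= 20 / 9 = 20/9

20/9


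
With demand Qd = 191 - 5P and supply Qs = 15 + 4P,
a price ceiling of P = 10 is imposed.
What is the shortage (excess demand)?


At P = 10:
Qd = 191 - 5*10 = 141
Qs = 15 + 4*10 = 55
Shortage = Qd - Qs = 141 - 55 = 86

86


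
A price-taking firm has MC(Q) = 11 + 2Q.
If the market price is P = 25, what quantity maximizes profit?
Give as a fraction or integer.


In perfect competition, profit is maximized where P = MC.
25 = 11 + 2Q
14 = 2Q
Q* = 14/2 = 7

7


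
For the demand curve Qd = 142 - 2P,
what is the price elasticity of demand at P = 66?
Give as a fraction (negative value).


dQ/dP = -2
At P = 66: Q = 142 - 2*66 = 10
E = (dQ/dP)(P/Q) = (-2)(66/10) = -66/5

-66/5


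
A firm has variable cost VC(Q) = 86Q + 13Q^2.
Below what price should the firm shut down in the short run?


AVC(Q) = VC(Q)/Q = 86 + 13Q
AVC is increasing in Q, so minimum AVC is at Q -> 0+.
Min AVC = 86
The firm should shut down if P < 86.

86


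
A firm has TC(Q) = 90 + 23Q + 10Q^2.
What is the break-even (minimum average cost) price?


AC(Q) = 90/Q + 23 + 10Q
To minimize: dAC/dQ = -90/Q^2 + 10 = 0
Q^2 = 90/10 = 9
Q* = 3
Min AC = 90/3 + 23 + 10*3
Min AC = 30 + 23 + 30 = 83

83


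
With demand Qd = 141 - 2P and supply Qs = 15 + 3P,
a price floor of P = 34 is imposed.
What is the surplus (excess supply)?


At P = 34:
Qd = 141 - 2*34 = 73
Qs = 15 + 3*34 = 117
Surplus = Qs - Qd = 117 - 73 = 44

44


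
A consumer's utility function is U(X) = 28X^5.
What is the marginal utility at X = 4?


MU = dU/dX = 28*5*X^(5-1)
MU = 140*X^4
At X = 4:
MU = 140 * 4^4
MU = 140 * 256 = 35840

35840


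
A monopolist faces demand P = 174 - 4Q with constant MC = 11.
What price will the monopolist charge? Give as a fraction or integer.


MR = 174 - 8Q
Set MR = MC: 174 - 8Q = 11
Q* = 163/8
Substitute into demand:
P* = 174 - 4*163/8 = 185/2

185/2


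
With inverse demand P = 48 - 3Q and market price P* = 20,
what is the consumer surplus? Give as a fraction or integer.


Maximum willingness to pay (at Q=0): P_max = 48
Quantity demanded at P* = 20:
Q* = (48 - 20)/3 = 28/3
CS = (1/2) * Q* * (P_max - P*)
CS = (1/2) * 28/3 * (48 - 20)
CS = (1/2) * 28/3 * 28 = 392/3

392/3


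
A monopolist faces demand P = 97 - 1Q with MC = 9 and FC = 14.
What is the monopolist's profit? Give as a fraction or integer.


MR = MC: 97 - 2Q = 9
Q* = 44
P* = 97 - 1*44 = 53
Profit = (P* - MC)*Q* - FC
= (53 - 9)*44 - 14
= 44*44 - 14
= 1936 - 14 = 1922

1922


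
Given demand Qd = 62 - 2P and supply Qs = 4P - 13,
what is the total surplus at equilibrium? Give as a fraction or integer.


Find equilibrium: 62 - 2P = 4P - 13
62 + 13 = 6P
P* = 75/6 = 25/2
Q* = 4*25/2 - 13 = 37
Inverse demand: P = 31 - Q/2, so P_max = 31
Inverse supply: P = 13/4 + Q/4, so P_min = 13/4
CS = (1/2) * 37 * (31 - 25/2) = 1369/4
PS = (1/2) * 37 * (25/2 - 13/4) = 1369/8
TS = CS + PS = 1369/4 + 1369/8 = 4107/8

4107/8


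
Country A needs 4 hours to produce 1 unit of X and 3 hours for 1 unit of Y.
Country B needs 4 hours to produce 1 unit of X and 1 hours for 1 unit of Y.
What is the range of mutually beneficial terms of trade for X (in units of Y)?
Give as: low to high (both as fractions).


Opportunity cost of X for Country A = hours_X / hours_Y = 4/3 = 4/3 units of Y
Opportunity cost of X for Country B = hours_X / hours_Y = 4/1 = 4 units of Y
Terms of trade must be between the two opportunity costs.
Range: 4/3 to 4

4/3 to 4


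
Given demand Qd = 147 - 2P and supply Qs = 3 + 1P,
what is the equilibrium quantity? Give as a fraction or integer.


First find equilibrium price:
147 - 2P = 3 + 1P
P* = 144/3 = 48
Then substitute into demand:
Q* = 147 - 2 * 48 = 51

51


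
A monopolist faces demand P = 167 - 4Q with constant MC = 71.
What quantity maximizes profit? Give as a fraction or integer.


TR = P*Q = (167 - 4Q)Q = 167Q - 4Q^2
MR = dTR/dQ = 167 - 8Q
Set MR = MC:
167 - 8Q = 71
96 = 8Q
Q* = 96/8 = 12

12


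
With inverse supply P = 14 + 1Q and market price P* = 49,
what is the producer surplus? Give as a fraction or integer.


Minimum supply price (at Q=0): P_min = 14
Quantity supplied at P* = 49:
Q* = (49 - 14)/1 = 35
PS = (1/2) * Q* * (P* - P_min)
PS = (1/2) * 35 * (49 - 14)
PS = (1/2) * 35 * 35 = 1225/2

1225/2


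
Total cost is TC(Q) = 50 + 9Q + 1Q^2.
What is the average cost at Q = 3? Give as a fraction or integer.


TC(3) = 50 + 9*3 + 1*3^2
TC(3) = 50 + 27 + 9 = 86
AC = TC/Q = 86/3 = 86/3

86/3


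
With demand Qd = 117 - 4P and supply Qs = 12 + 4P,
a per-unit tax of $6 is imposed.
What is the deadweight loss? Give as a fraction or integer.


Pre-tax equilibrium quantity: Q* = 129/2
Post-tax equilibrium quantity: Q_tax = 105/2
Reduction in quantity: Q* - Q_tax = 12
DWL = (1/2) * tax * (Q* - Q_tax)
DWL = (1/2) * 6 * 12 = 36

36


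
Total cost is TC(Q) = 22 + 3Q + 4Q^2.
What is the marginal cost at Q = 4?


MC = dTC/dQ = 3 + 2*4*Q
At Q = 4:
MC = 3 + 8*4
MC = 3 + 32 = 35

35


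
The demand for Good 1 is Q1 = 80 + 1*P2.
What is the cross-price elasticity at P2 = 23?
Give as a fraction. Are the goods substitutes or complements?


dQ1/dP2 = 1
At P2 = 23: Q1 = 80 + 1*23 = 103
Exy = (dQ1/dP2)(P2/Q1) = 1 * 23 / 103 = 23/103
Since Exy > 0, the goods are substitutes.

23/103 (substitutes)


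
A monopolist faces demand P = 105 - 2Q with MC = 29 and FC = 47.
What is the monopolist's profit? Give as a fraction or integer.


MR = MC: 105 - 4Q = 29
Q* = 19
P* = 105 - 2*19 = 67
Profit = (P* - MC)*Q* - FC
= (67 - 29)*19 - 47
= 38*19 - 47
= 722 - 47 = 675

675


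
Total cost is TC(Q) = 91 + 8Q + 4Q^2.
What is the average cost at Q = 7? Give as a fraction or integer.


TC(7) = 91 + 8*7 + 4*7^2
TC(7) = 91 + 56 + 196 = 343
AC = TC/Q = 343/7 = 49

49


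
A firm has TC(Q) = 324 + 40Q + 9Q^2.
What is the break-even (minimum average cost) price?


AC(Q) = 324/Q + 40 + 9Q
To minimize: dAC/dQ = -324/Q^2 + 9 = 0
Q^2 = 324/9 = 36
Q* = 6
Min AC = 324/6 + 40 + 9*6
Min AC = 54 + 40 + 54 = 148

148


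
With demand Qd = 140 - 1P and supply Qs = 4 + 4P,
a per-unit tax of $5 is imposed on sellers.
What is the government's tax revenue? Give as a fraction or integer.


With tax on sellers, new supply: Qs' = 4 + 4(P - 5)
= 4P - 16
New equilibrium quantity:
Q_new = 544/5
Tax revenue = tax * Q_new = 5 * 544/5 = 544

544


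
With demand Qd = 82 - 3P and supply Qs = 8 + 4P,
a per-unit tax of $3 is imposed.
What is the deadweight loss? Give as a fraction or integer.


Pre-tax equilibrium quantity: Q* = 352/7
Post-tax equilibrium quantity: Q_tax = 316/7
Reduction in quantity: Q* - Q_tax = 36/7
DWL = (1/2) * tax * (Q* - Q_tax)
DWL = (1/2) * 3 * 36/7 = 54/7

54/7


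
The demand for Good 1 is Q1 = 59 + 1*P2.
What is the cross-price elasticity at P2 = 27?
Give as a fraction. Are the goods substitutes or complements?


dQ1/dP2 = 1
At P2 = 27: Q1 = 59 + 1*27 = 86
Exy = (dQ1/dP2)(P2/Q1) = 1 * 27 / 86 = 27/86
Since Exy > 0, the goods are substitutes.

27/86 (substitutes)


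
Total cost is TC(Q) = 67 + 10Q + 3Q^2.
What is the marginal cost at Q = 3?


MC = dTC/dQ = 10 + 2*3*Q
At Q = 3:
MC = 10 + 6*3
MC = 10 + 18 = 28

28


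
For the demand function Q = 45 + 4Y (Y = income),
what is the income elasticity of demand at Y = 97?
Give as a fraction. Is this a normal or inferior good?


dQ/dY = 4
At Y = 97: Q = 45 + 4*97 = 433
Ey = (dQ/dY)(Y/Q) = 4 * 97 / 433 = 388/433
Since Ey > 0, this is a normal good.

388/433 (normal good)


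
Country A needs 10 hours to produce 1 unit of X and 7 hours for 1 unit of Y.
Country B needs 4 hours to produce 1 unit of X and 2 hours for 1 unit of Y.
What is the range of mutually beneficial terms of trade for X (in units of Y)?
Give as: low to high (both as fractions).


Opportunity cost of X for Country A = hours_X / hours_Y = 10/7 = 10/7 units of Y
Opportunity cost of X for Country B = hours_X / hours_Y = 4/2 = 2 units of Y
Terms of trade must be between the two opportunity costs.
Range: 10/7 to 2

10/7 to 2


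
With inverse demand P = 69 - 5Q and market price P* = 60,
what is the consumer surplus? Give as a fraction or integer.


Maximum willingness to pay (at Q=0): P_max = 69
Quantity demanded at P* = 60:
Q* = (69 - 60)/5 = 9/5
CS = (1/2) * Q* * (P_max - P*)
CS = (1/2) * 9/5 * (69 - 60)
CS = (1/2) * 9/5 * 9 = 81/10

81/10


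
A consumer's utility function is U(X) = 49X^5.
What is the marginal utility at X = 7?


MU = dU/dX = 49*5*X^(5-1)
MU = 245*X^4
At X = 7:
MU = 245 * 7^4
MU = 245 * 2401 = 588245

588245


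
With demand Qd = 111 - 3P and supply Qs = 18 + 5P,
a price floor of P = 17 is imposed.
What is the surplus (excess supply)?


At P = 17:
Qd = 111 - 3*17 = 60
Qs = 18 + 5*17 = 103
Surplus = Qs - Qd = 103 - 60 = 43

43


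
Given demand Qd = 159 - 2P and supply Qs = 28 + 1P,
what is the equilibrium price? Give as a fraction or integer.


At equilibrium, Qd = Qs.
159 - 2P = 28 + 1P
159 - 28 = 2P + 1P
131 = 3P
P* = 131/3 = 131/3

131/3


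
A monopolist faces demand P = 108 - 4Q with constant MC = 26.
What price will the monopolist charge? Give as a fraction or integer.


MR = 108 - 8Q
Set MR = MC: 108 - 8Q = 26
Q* = 41/4
Substitute into demand:
P* = 108 - 4*41/4 = 67

67


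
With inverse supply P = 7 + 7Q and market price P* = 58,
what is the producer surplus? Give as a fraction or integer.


Minimum supply price (at Q=0): P_min = 7
Quantity supplied at P* = 58:
Q* = (58 - 7)/7 = 51/7
PS = (1/2) * Q* * (P* - P_min)
PS = (1/2) * 51/7 * (58 - 7)
PS = (1/2) * 51/7 * 51 = 2601/14

2601/14


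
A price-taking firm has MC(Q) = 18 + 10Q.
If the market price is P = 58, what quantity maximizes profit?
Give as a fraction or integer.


In perfect competition, profit is maximized where P = MC.
58 = 18 + 10Q
40 = 10Q
Q* = 40/10 = 4

4


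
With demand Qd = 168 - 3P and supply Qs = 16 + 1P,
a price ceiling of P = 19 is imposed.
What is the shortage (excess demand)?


At P = 19:
Qd = 168 - 3*19 = 111
Qs = 16 + 1*19 = 35
Shortage = Qd - Qs = 111 - 35 = 76

76


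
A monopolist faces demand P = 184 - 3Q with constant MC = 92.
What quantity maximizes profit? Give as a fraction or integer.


TR = P*Q = (184 - 3Q)Q = 184Q - 3Q^2
MR = dTR/dQ = 184 - 6Q
Set MR = MC:
184 - 6Q = 92
92 = 6Q
Q* = 92/6 = 46/3

46/3


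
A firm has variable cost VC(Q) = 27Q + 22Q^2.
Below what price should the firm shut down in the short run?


AVC(Q) = VC(Q)/Q = 27 + 22Q
AVC is increasing in Q, so minimum AVC is at Q -> 0+.
Min AVC = 27
The firm should shut down if P < 27.

27


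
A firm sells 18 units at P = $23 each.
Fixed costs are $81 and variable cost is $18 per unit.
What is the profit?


Total Revenue = P * Q = 23 * 18 = $414
Total Cost = FC + VC*Q = 81 + 18*18 = $405
Profit = TR - TC = 414 - 405 = $9

$9
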